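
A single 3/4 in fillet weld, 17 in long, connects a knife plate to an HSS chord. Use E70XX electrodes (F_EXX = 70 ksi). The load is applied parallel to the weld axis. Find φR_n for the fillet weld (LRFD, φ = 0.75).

Effective throat t_e = 0.707 × 0.75 = 0.5302 in.
Total length L = 17 in; A_we = 0.5302 × 17 = 9.014 in².
F_nw = 0.6 F_EXX = 0.6 × 70 = 42 ksi.
φR_n = 0.75 × 42 × 9.014 = 283.9 kip.

φR_n ≈ 284 kip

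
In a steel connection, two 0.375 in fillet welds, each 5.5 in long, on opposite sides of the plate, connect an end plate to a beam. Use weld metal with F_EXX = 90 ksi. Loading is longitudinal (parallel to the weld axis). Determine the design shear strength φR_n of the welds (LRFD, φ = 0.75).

φR_n ≈ 118 kip

Effective throat t_e = 0.707 × 0.375 = 0.2651 in.
Total length L = 11 in; A_we = 0.2651 × 11 = 2.916 in².
F_nw = 0.6 F_EXX = 0.6 × 90 = 54 ksi.
φR_n = 0.75 × 54 × 2.916 = 118.1 kip.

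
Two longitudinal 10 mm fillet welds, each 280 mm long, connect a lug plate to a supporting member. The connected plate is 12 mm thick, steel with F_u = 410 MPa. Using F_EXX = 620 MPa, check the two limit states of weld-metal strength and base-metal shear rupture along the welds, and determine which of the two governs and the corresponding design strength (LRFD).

φR_n ≈ 1100 kN (weld metal governs)

t_e = 0.707 × 10 = 7.07 mm; L = 560 mm.
Weld metal: φR_n = 0.75 × 0.6 × 620 × 7.07 × 560 × 10⁻³ = 1105 kN.
Base metal (shear rupture): φR_n = 0.75 × 0.6 × 410 × 12 × 560 × 10⁻³ = 1240 kN.
Governing: weld metal.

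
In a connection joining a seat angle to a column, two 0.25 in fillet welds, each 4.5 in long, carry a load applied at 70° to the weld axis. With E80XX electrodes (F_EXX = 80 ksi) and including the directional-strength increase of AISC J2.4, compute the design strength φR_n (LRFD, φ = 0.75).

φR_n ≈ 83.3 kips

t_e = 0.707 × 0.25 = 0.1767 in; A_we = 0.1767 × 9 = 1.591 in².
Directional factor: 1.0 + 0.5 sin^1.5(70°) = 1.455.
F_nw = 0.6 × 80 × 1.455 = 69.86 ksi.
φR_n = 0.75 × 69.86 × 1.591 = 83.35 kips.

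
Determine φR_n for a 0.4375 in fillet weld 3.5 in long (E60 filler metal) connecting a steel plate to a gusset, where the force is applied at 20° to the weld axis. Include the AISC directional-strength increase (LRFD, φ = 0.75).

E60XX → F_EXX = 60 ksi.
t_e = 0.707 × 0.4375 = 0.3093 in; A_we = 0.3093 × 3.5 = 1.083 in².
Directional factor: 1.0 + 0.5 sin^1.5(20°) = 1.1.
F_nw = 0.6 × 60 × 1.1 = 39.6 ksi.
φR_n = 0.75 × 39.6 × 1.083 = 32.15 kips.

φR_n ≈ 32.2 kips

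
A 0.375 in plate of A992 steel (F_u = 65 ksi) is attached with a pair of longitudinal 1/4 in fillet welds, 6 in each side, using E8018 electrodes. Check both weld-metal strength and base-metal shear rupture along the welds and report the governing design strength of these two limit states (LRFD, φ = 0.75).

φR_n ≈ 76.4 kip (weld metal governs)

E80XX → F_EXX = 80 ksi.
t_e = 0.707 × 0.25 = 0.1767 in; L = 12 in.
Weld metal: φR_n = 0.75 × 0.6 × 80 × 0.1767 × 12 = 76.36 kip.
Base metal (shear rupture): φR_n = 0.75 × 0.6 × 65 × 0.375 × 12 = 131.6 kip.
Governing: weld metal.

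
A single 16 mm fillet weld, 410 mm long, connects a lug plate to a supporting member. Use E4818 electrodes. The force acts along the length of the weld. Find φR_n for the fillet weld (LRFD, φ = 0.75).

E48XX → F_EXX = 480 MPa.
Effective throat t_e = 0.707 × 16 = 11.31 mm.
Total length L = 410 mm; A_we = 11.31 × 410 = 4638 mm².
F_nw = 0.6 F_EXX = 0.6 × 480 = 288 MPa.
φR_n = 0.75 × 288 × 4638 × 10⁻³ = 1002 kN.

φR_n ≈ 1000 kN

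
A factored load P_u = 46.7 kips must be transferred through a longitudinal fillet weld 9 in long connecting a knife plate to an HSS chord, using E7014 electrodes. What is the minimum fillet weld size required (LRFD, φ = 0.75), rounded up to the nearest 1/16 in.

w = 1/4 in

E70XX → F_EXX = 70 ksi.
Total weld length L = 9 in.
Required throat t_e = P_u / (φ × 0.6 F_EXX × L) = 46.7 / (0.75 × 0.6 × 70 × 9) = 0.1647 in.
Required leg w = t_e / 0.707 = 0.233 in → use 1/4 in.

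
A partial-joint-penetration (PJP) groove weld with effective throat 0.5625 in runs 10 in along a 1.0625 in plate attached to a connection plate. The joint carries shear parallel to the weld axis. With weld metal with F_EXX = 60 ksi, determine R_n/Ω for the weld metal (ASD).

Effective throat (given) t_e = 0.5625 in.
A_we = 0.5625 × 10 = 5.625 in².
F_nw = 0.6 F_EXX = 36 ksi.
R_n/Ω = (36 × 5.625) / 2.0 = 101.2 kip.

R_n/Ω ≈ 101 kip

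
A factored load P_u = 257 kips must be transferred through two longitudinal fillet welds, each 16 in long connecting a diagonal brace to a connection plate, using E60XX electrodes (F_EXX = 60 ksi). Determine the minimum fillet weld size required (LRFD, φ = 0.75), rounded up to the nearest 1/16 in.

w = 7/16 in

Total weld length L = 32 in.
Required throat t_e = P_u / (φ × 0.6 F_EXX × L) = 257 / (0.75 × 0.6 × 60 × 32) = 0.2975 in.
Required leg w = t_e / 0.707 = 0.4207 in → use 7/16 in.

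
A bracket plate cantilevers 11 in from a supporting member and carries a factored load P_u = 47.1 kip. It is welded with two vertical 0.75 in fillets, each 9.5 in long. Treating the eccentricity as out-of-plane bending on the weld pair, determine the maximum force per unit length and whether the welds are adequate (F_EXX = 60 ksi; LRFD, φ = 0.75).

L_w = 2 × 9.5 = 19 in; section modulus (unit throat) S = 2 × L²/6 = 30.08 in².
Direct shear f_v = P/L_w = 47.1/19 = 2.479 kip/in.
Moment M = P × e = 47.1 × 11 = 518.1 kip·in; bending f_b = M/S = 17.22 kip/in.
f_max = √(f_v² + f_b²) = √(2.479² + 17.22²) = 17.4 kip/in.
φr_n = 0.75 × 0.6 × 60 × (0.707 × 0.75) = 14.32 kip/in → NOT adequate.

f_max ≈ 17.4 kip/in; NOT adequate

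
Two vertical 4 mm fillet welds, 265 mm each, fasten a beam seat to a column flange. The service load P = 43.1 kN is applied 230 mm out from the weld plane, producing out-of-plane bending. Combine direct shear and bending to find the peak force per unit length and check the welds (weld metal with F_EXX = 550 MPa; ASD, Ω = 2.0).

f_max ≈ 431 N/mm; adequate

L_w = 2 × 265 = 530 mm; section modulus (unit throat) S = 2 × L²/6 = 23410 mm².
Direct shear f_v = P/L_w = 43.1×10³/530 = 81.32 N/mm.
Moment M = P × e = 43.1×10³ × 230 = 9913000 N·mm; bending f_b = M/S = 423.5 N/mm.
f_max = √(f_v² + f_b²) = √(81.32² + 423.5²) = 431.2 N/mm.
r_n/Ω = (1/2.0) × 0.6 × 550 × (0.707 × 4) = 466.6 N/mm → adequate.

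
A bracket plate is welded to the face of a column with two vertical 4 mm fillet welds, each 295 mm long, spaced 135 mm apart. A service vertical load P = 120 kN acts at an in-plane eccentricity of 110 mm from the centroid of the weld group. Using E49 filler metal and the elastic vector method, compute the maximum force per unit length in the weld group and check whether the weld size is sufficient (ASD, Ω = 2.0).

f_max ≈ 433 N/mm; NOT adequate

E49XX → F_EXX = 490 MPa.
Total weld length L_w = 590 mm. Treat welds as unit-width lines.
Polar moment about centroid: J = 2[d³/12 + d(b/2)²] = 2[295³/12 + 295×67.5²] = 6967000 mm³.
Direct shear f_v = P/L_w = 120×10³ / 590 = 203.4 N/mm (vertical).
Torsion M = P·e = 120×10³ × 110 = 13200000 N·mm.
Critical point at (x, y) = (67.5, 147.5) from centroid. f_tx = M·y/J = 279.5 N/mm; f_ty = M·x/J = 127.9 N/mm.
Resultant f_max = √[f_tx² + (f_v + f_ty)²] = √[279.5² + (203.4 + 127.9)²] = 433.4 N/mm.
Capacity per unit length: r_n/Ω = (1/2.0) × 0.6 × 490 × (0.707 × 4) = 415.7 N/mm.
433.4 > 415.7 → NOT adequate.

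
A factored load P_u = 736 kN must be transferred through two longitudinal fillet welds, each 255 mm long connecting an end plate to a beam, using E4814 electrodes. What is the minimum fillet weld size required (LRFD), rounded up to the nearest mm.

w = 10 mm

E48XX → F_EXX = 480 MPa.
Total weld length L = 510 mm.
Required throat t_e = P_u / (φ × 0.6 F_EXX × L) = 736 / (0.75 × 0.6 × 480 × 510 × 10⁻³) = 6.681 mm.
Required leg w = t_e / 0.707 = 9.45 mm → use 10 mm.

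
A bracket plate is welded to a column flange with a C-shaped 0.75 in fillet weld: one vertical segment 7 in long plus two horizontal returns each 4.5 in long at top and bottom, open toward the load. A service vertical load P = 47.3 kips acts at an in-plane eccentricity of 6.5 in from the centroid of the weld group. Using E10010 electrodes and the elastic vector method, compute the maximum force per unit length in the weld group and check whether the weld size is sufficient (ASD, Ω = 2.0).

E100XX → F_EXX = 100 ksi.
Total weld length L_w = 16 in. Treat welds as unit-width lines.
Centroid: x̄ = 2×4.5×2.25 / 16 = 1.266 in from the vertical weld.
Polar moment about centroid: J = I_x + I_y = [7³/12 + 2×4.5×3.5²] + [7×1.266² + 2(4.5³/12 + 4.5×0.9844²)] = 174 in³.
Direct shear f_v = P/L_w = 47.3 / 16 = 2.956 kip/in (vertical).
Torsion M = P·e = 47.3 × 6.5 = 307.45 kip·in.
Critical point at (x, y) = (3.234, 3.5) from centroid. f_tx = M·y/J = 6.186 kip/in; f_ty = M·x/J = 5.716 kip/in.
Resultant f_max = √[f_tx² + (f_v + f_ty)²] = √[6.186² + (2.956 + 5.716)²] = 10.65 kip/in.
Capacity per unit length: r_n/Ω = (1/2.0) × 0.6 × 100 × (0.707 × 0.75) = 15.91 kip/in.
10.65 ≤ 15.91 → adequate.

f_max ≈ 10.7 kip/in; adequate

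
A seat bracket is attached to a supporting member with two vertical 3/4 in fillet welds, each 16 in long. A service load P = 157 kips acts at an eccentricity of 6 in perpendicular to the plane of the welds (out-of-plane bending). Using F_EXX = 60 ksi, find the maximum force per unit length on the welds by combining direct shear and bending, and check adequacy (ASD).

f_max ≈ 12.1 kip/in; NOT adequate

L_w = 2 × 16 = 32 in; section modulus (unit throat) S = 2 × L²/6 = 85.33 in².
Direct shear f_v = P/L_w = 157/32 = 4.906 kip/in.
Moment M = P × e = 157 × 6 = 942 kip·in; bending f_b = M/S = 11.04 kip/in.
f_max = √(f_v² + f_b²) = √(4.906² + 11.04²) = 12.08 kip/in.
r_n/Ω = (1/2.0) × 0.6 × 60 × (0.707 × 0.75) = 9.544 kip/in → NOT adequate.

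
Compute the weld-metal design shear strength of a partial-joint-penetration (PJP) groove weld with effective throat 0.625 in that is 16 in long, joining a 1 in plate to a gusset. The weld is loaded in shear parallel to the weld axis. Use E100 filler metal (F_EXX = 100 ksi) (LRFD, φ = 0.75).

φR_n ≈ 450 kips

Effective throat (given) t_e = 0.625 in.
A_we = 0.625 × 16 = 10 in².
F_nw = 0.6 F_EXX = 60 ksi.
φR_n = 0.75 × 60 × 10 = 450 kips.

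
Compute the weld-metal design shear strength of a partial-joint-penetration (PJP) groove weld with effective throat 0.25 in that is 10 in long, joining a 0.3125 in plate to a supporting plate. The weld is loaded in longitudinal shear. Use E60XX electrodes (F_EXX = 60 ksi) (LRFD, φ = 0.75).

Effective throat (given) t_e = 0.25 in.
A_we = 0.25 × 10 = 2.5 in².
F_nw = 0.6 F_EXX = 36 ksi.
φR_n = 0.75 × 36 × 2.5 = 67.5 kip.

φR_n ≈ 67.5 kip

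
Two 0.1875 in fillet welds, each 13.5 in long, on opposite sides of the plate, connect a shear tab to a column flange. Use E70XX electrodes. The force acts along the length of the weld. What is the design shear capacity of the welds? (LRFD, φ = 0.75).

E70XX → F_EXX = 70 ksi.
Effective throat t_e = 0.707 × 0.1875 = 0.1326 in.
Total length L = 27 in; A_we = 0.1326 × 27 = 3.579 in².
F_nw = 0.6 F_EXX = 0.6 × 70 = 42 ksi.
φR_n = 0.75 × 42 × 3.579 = 112.7 kips.

φR_n ≈ 113 kips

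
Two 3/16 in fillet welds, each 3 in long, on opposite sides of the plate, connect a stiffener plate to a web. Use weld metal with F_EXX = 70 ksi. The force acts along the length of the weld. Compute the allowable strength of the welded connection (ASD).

R_n/Ω ≈ 16.7 kip

Effective throat t_e = 0.707 × 0.1875 = 0.1326 in.
Total length L = 6 in; A_we = 0.1326 × 6 = 0.7954 in².
F_nw = 0.6 F_EXX = 0.6 × 70 = 42 ksi.
R_n = 42 × 0.7954 = 33.41 kip; R_n/Ω = 33.41/2.0 = 16.7 kip.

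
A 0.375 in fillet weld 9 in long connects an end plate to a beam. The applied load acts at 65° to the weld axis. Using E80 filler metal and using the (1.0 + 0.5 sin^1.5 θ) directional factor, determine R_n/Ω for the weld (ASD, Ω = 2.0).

R_n/Ω ≈ 82 kips

E80XX → F_EXX = 80 ksi.
t_e = 0.707 × 0.375 = 0.2651 in; A_we = 0.2651 × 9 = 2.386 in².
Directional factor: 1.0 + 0.5 sin^1.5(65°) = 1.431.
F_nw = 0.6 × 80 × 1.431 = 68.71 ksi.
R_n/Ω = (68.71 × 2.386) / 2.0 = 81.97 kips.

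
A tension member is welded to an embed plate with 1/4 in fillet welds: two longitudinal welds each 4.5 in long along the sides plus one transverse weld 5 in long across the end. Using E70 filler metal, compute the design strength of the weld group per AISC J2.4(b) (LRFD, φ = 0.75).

E70XX → F_EXX = 70 ksi.
t_e = 0.707 × 0.25 = 0.1767 in.
R_nwl = 0.6 × 70 × 0.1767 × 9 = 66.81 kip (longitudinal, 2 welds).
R_nwt = 0.6 × 70 × 0.1767 × 5 = 37.12 kip (transverse, base value).
(i) R_nwl + R_nwt = 103.9 kip; (ii) 0.85 R_nwl + 1.5 R_nwt = 112.5 kip.
R_n = max = 112.5 kip [governs: (ii)]; φR_n = 84.35 kip.

φR_n ≈ 84.3 kip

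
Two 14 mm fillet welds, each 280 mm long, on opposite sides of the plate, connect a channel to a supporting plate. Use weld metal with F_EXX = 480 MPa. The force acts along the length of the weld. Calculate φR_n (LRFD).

Effective throat t_e = 0.707 × 14 = 9.898 mm.
Total length L = 560 mm; A_we = 9.898 × 560 = 5543 mm².
F_nw = 0.6 F_EXX = 0.6 × 480 = 288 MPa.
φR_n = 0.75 × 288 × 5543 × 10⁻³ = 1197 kN.

φR_n ≈ 1200 kN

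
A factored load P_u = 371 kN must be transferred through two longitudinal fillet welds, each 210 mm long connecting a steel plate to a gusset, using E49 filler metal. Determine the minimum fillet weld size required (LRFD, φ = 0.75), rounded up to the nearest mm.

w = 6 mm

E49XX → F_EXX = 490 MPa.
Total weld length L = 420 mm.
Required throat t_e = P_u / (φ × 0.6 F_EXX × L) = 371 / (0.75 × 0.6 × 490 × 420 × 10⁻³) = 4.006 mm.
Required leg w = t_e / 0.707 = 5.666 mm → use 6 mm.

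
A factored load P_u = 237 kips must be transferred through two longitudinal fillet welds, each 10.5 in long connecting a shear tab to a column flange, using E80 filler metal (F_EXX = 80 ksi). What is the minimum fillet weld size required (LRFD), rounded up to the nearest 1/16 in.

Total weld length L = 21 in.
Required throat t_e = P_u / (φ × 0.6 F_EXX × L) = 237 / (0.75 × 0.6 × 80 × 21) = 0.3135 in.
Required leg w = t_e / 0.707 = 0.4434 in → use 1/2 in.

w = 1/2 in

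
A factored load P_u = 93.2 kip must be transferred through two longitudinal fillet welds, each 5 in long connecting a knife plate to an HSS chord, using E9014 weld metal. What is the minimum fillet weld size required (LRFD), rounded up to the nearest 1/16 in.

w = 3/8 in

E90XX → F_EXX = 90 ksi.
Total weld length L = 10 in.
Required throat t_e = P_u / (φ × 0.6 F_EXX × L) = 93.2 / (0.75 × 0.6 × 90 × 10) = 0.2301 in.
Required leg w = t_e / 0.707 = 0.3255 in → use 3/8 in.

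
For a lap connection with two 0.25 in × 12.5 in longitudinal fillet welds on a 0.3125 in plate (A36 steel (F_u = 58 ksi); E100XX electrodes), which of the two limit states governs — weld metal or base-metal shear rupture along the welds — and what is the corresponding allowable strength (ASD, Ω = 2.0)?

R_n/Ω ≈ 133 kips (weld metal governs)

E100XX → F_EXX = 100 ksi.
t_e = 0.707 × 0.25 = 0.1767 in; L = 25 in.
Weld metal: R_n/Ω = (1/2.0) × 0.6 × 100 × 0.1767 × 25 = 132.6 kips.
Base metal (shear rupture): R_n/Ω = (1/2.0) × 0.6 × 58 × 0.3125 × 25 = 135.9 kips.
Governing: weld metal.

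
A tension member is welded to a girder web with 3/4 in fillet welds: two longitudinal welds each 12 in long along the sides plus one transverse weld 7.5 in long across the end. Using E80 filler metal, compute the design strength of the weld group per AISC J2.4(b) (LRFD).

E80XX → F_EXX = 80 ksi.
t_e = 0.707 × 0.75 = 0.5302 in.
R_nwl = 0.6 × 80 × 0.5302 × 24 = 610.8 kips (longitudinal, 2 welds).
R_nwt = 0.6 × 80 × 0.5302 × 7.5 = 190.9 kips (transverse, base value).
(i) R_nwl + R_nwt = 801.7 kips; (ii) 0.85 R_nwl + 1.5 R_nwt = 805.6 kips.
R_n = max = 805.6 kips [governs: (ii)]; φR_n = 604.2 kips.

φR_n ≈ 604 kips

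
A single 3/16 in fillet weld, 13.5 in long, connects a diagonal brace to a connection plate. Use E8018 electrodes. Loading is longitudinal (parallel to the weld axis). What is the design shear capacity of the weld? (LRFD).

φR_n ≈ 64.4 kips

E80XX → F_EXX = 80 ksi.
Effective throat t_e = 0.707 × 0.1875 = 0.1326 in.
Total length L = 13.5 in; A_we = 0.1326 × 13.5 = 1.79 in².
F_nw = 0.6 F_EXX = 0.6 × 80 = 48 ksi.
φR_n = 0.75 × 48 × 1.79 = 64.43 kips.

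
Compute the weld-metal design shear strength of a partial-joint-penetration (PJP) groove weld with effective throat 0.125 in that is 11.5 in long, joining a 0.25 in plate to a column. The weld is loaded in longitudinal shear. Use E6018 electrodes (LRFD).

E60XX → F_EXX = 60 ksi.
Effective throat (given) t_e = 0.125 in.
A_we = 0.125 × 11.5 = 1.438 in².
F_nw = 0.6 F_EXX = 36 ksi.
φR_n = 0.75 × 36 × 1.438 = 38.81 kips.

φR_n ≈ 38.8 kips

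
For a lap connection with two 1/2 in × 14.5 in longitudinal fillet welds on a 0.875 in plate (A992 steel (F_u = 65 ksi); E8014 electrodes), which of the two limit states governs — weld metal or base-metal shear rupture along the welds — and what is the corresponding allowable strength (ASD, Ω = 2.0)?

R_n/Ω ≈ 246 kips (weld metal governs)

E80XX → F_EXX = 80 ksi.
t_e = 0.707 × 0.5 = 0.3535 in; L = 29 in.
Weld metal: R_n/Ω = (1/2.0) × 0.6 × 80 × 0.3535 × 29 = 246 kips.
Base metal (shear rupture): R_n/Ω = (1/2.0) × 0.6 × 65 × 0.875 × 29 = 494.8 kips.
Governing: weld metal.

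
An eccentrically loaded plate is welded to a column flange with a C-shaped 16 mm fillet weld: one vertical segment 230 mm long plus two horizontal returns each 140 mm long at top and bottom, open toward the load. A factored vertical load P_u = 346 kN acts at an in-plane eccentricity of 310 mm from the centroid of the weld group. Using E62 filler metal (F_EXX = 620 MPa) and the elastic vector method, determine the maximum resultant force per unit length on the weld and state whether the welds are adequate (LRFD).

f_max ≈ 3330 N/mm; NOT adequate

Total weld length L_w = 510 mm. Treat welds as unit-width lines.
Centroid: x̄ = 2×140×70 / 510 = 38.43 mm from the vertical weld.
Polar moment about centroid: J = I_x + I_y = [230³/12 + 2×140×115²] + [230×38.43² + 2(140³/12 + 140×31.57²)] = 5793000 mm³.
Direct shear f_v = P/L_w = 346×10³ / 510 = 678.4 N/mm (vertical).
Torsion M = P·e = 346×10³ × 310 = 107260000 N·mm.
Critical point at (x, y) = (101.6, 115) from centroid. f_tx = M·y/J = 2129 N/mm; f_ty = M·x/J = 1881 N/mm.
Resultant f_max = √[f_tx² + (f_v + f_ty)²] = √[2129² + (678.4 + 1881)²] = 3329 N/mm.
Capacity per unit length: φr_n = 0.75 × 0.6 × 620 × (0.707 × 16) = 3156 N/mm.
3329 > 3156 → NOT adequate.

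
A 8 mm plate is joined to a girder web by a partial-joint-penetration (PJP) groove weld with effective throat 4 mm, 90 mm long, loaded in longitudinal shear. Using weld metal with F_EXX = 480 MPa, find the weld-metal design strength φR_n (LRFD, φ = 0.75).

φR_n ≈ 77.8 kN

Effective throat (given) t_e = 4 mm.
A_we = 4 × 90 = 360 mm².
F_nw = 0.6 F_EXX = 288 MPa.
φR_n = 0.75 × 288 × 360 × 10⁻³ = 77.76 kN.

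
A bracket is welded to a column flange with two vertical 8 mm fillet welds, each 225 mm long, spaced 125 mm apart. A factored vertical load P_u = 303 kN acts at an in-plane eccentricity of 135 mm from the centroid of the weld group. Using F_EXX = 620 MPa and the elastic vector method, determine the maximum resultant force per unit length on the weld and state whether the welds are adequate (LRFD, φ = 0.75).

Total weld length L_w = 450 mm. Treat welds as unit-width lines.
Polar moment about centroid: J = 2[d³/12 + d(b/2)²] = 2[225³/12 + 225×62.5²] = 3656000 mm³.
Direct shear f_v = P/L_w = 303×10³ / 450 = 673.3 N/mm (vertical).
Torsion M = P·e = 303×10³ × 135 = 40905000 N·mm.
Critical point at (x, y) = (62.5, 112.5) from centroid. f_tx = M·y/J = 1259 N/mm; f_ty = M·x/J = 699.2 N/mm.
Resultant f_max = √[f_tx² + (f_v + f_ty)²] = √[1259² + (673.3 + 699.2)²] = 1862 N/mm.
Capacity per unit length: φr_n = 0.75 × 0.6 × 620 × (0.707 × 8) = 1578 N/mm.
1862 > 1578 → NOT adequate.

f_max ≈ 1860 N/mm; NOT adequate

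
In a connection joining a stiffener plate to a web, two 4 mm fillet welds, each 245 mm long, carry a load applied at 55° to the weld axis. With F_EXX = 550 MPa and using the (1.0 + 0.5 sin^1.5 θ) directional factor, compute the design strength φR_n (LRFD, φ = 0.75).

t_e = 0.707 × 4 = 2.828 mm; A_we = 2.828 × 490 = 1386 mm².
Directional factor: 1.0 + 0.5 sin^1.5(55°) = 1.371.
F_nw = 0.6 × 550 × 1.371 = 452.3 MPa.
φR_n = 0.75 × 452.3 × 1386 × 10⁻³ = 470.1 kN.

φR_n ≈ 470 kN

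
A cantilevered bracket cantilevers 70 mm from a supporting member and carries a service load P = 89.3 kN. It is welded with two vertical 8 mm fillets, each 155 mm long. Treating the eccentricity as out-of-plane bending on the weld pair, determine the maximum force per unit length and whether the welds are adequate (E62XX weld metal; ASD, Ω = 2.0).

E62XX → F_EXX = 620 MPa.
L_w = 2 × 155 = 310 mm; section modulus (unit throat) S = 2 × L²/6 = 8008 mm².
Direct shear f_v = P/L_w = 89.3×10³/310 = 288.1 N/mm.
Moment M = P × e = 89.3×10³ × 70 = 6251000 N·mm; bending f_b = M/S = 780.6 N/mm.
f_max = √(f_v² + f_b²) = √(288.1² + 780.6²) = 832 N/mm.
r_n/Ω = (1/2.0) × 0.6 × 620 × (0.707 × 8) = 1052 N/mm → adequate.

f_max ≈ 832 N/mm; adequate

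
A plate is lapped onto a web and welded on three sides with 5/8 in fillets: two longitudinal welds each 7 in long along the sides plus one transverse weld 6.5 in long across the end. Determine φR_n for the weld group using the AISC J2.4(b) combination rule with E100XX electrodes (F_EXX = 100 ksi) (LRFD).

φR_n ≈ 430 kip

t_e = 0.707 × 0.625 = 0.4419 in.
R_nwl = 0.6 × 100 × 0.4419 × 14 = 371.2 kip (longitudinal, 2 welds).
R_nwt = 0.6 × 100 × 0.4419 × 6.5 = 172.3 kip (transverse, base value).
(i) R_nwl + R_nwt = 543.5 kip; (ii) 0.85 R_nwl + 1.5 R_nwt = 574 kip.
R_n = max = 574 kip [governs: (ii)]; φR_n = 430.5 kip.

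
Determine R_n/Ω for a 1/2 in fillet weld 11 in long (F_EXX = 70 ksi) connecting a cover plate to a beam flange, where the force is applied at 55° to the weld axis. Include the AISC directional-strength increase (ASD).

R_n/Ω ≈ 112 kip

t_e = 0.707 × 0.5 = 0.3535 in; A_we = 0.3535 × 11 = 3.888 in².
Directional factor: 1.0 + 0.5 sin^1.5(55°) = 1.371.
F_nw = 0.6 × 70 × 1.371 = 57.57 ksi.
R_n/Ω = (57.57 × 3.888) / 2.0 = 111.9 kip.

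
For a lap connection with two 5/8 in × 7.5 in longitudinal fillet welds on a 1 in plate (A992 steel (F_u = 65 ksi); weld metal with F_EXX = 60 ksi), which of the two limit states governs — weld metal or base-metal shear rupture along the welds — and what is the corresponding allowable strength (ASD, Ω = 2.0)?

R_n/Ω ≈ 119 kip (weld metal governs)

t_e = 0.707 × 0.625 = 0.4419 in; L = 15 in.
Weld metal: R_n/Ω = (1/2.0) × 0.6 × 60 × 0.4419 × 15 = 119.3 kip.
Base metal (shear rupture): R_n/Ω = (1/2.0) × 0.6 × 65 × 1 × 15 = 292.5 kip.
Governing: weld metal.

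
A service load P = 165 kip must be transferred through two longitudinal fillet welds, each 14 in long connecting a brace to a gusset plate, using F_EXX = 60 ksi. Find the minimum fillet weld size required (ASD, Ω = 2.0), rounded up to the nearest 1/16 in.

w = 1/2 in

Total weld length L = 28 in.
Required throat t_e = P × Ω / (0.6 F_EXX × L) = 165 × 2.0 / (0.6 × 60 × 28) = 0.3274 in.
Required leg w = t_e / 0.707 = 0.4631 in → use 1/2 in.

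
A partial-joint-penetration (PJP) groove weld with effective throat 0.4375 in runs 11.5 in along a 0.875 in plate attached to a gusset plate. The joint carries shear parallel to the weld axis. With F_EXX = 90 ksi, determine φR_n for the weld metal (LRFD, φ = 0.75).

Effective throat (given) t_e = 0.4375 in.
A_we = 0.4375 × 11.5 = 5.031 in².
F_nw = 0.6 F_EXX = 54 ksi.
φR_n = 0.75 × 54 × 5.031 = 203.8 kips.

φR_n ≈ 204 kips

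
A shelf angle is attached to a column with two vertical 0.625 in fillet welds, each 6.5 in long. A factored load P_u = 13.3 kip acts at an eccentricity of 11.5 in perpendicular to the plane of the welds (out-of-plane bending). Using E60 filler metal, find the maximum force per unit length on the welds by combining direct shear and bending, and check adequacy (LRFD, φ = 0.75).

E60XX → F_EXX = 60 ksi.
L_w = 2 × 6.5 = 13 in; section modulus (unit throat) S = 2 × L²/6 = 14.08 in².
Direct shear f_v = P/L_w = 13.3/13 = 1.023 kip/in.
Moment M = P × e = 13.3 × 11.5 = 152.95 kip·in; bending f_b = M/S = 10.86 kip/in.
f_max = √(f_v² + f_b²) = √(1.023² + 10.86²) = 10.91 kip/in.
φr_n = 0.75 × 0.6 × 60 × (0.707 × 0.625) = 11.93 kip/in → adequate.

f_max ≈ 10.9 kip/in; adequate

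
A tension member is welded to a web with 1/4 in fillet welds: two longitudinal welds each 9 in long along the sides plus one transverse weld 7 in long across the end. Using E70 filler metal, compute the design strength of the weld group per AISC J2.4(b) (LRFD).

E70XX → F_EXX = 70 ksi.
t_e = 0.707 × 0.25 = 0.1767 in.
R_nwl = 0.6 × 70 × 0.1767 × 18 = 133.6 kips (longitudinal, 2 welds).
R_nwt = 0.6 × 70 × 0.1767 × 7 = 51.96 kips (transverse, base value).
(i) R_nwl + R_nwt = 185.6 kips; (ii) 0.85 R_nwl + 1.5 R_nwt = 191.5 kips.
R_n = max = 191.5 kips [governs: (ii)]; φR_n = 143.6 kips.

φR_n ≈ 144 kips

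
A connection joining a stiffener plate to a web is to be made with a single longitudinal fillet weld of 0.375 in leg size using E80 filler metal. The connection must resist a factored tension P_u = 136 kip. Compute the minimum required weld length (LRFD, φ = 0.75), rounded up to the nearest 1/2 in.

L = 14.5 in

E80XX → F_EXX = 80 ksi.
Throat t_e = 0.707 × 0.375 = 0.2651 in.
φr_n = 0.75 × 0.6 × 80 × 0.2651 = 9.544 kip/in.
L_req = P_u / φr_n = 136 / 9.544 = 14.25 in total.
Round up → use L = 14.5 in.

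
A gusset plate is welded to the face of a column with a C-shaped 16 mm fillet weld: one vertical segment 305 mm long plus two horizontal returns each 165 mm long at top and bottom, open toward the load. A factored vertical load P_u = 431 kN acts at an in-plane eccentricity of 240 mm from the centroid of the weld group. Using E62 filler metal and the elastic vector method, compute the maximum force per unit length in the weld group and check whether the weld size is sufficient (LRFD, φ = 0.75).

E62XX → F_EXX = 620 MPa.
Total weld length L_w = 635 mm. Treat welds as unit-width lines.
Centroid: x̄ = 2×165×82.5 / 635 = 42.87 mm from the vertical weld.
Polar moment about centroid: J = I_x + I_y = [305³/12 + 2×165×152.5²] + [305×42.87² + 2(165³/12 + 165×39.63²)] = 11870000 mm³.
Direct shear f_v = P/L_w = 431×10³ / 635 = 678.7 N/mm (vertical).
Torsion M = P·e = 431×10³ × 240 = 103440000 N·mm.
Critical point at (x, y) = (122.1, 152.5) from centroid. f_tx = M·y/J = 1329 N/mm; f_ty = M·x/J = 1065 N/mm.
Resultant f_max = √[f_tx² + (f_v + f_ty)²] = √[1329² + (678.7 + 1065)²] = 2192 N/mm.
Capacity per unit length: φr_n = 0.75 × 0.6 × 620 × (0.707 × 16) = 3156 N/mm.
2192 ≤ 3156 → adequate.

f_max ≈ 2190 N/mm; adequate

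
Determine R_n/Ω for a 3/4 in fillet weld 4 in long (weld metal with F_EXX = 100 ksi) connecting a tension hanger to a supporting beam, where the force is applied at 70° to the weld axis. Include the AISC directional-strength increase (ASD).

t_e = 0.707 × 0.75 = 0.5302 in; A_we = 0.5302 × 4 = 2.121 in².
Directional factor: 1.0 + 0.5 sin^1.5(70°) = 1.455.
F_nw = 0.6 × 100 × 1.455 = 87.33 ksi.
R_n/Ω = (87.33 × 2.121) / 2.0 = 92.61 kips.

R_n/Ω ≈ 92.6 kips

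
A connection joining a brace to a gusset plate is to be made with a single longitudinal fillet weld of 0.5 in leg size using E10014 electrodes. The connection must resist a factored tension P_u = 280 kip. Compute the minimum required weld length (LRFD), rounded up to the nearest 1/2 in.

L = 18 in

E100XX → F_EXX = 100 ksi.
Throat t_e = 0.707 × 0.5 = 0.3535 in.
φr_n = 0.75 × 0.6 × 100 × 0.3535 = 15.91 kip/in.
L_req = P_u / φr_n = 280 / 15.91 = 17.6 in total.
Round up → use L = 18 in.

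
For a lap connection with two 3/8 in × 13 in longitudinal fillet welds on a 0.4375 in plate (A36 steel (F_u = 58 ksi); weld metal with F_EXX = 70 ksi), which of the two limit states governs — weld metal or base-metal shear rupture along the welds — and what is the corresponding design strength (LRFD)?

t_e = 0.707 × 0.375 = 0.2651 in; L = 26 in.
Weld metal: φR_n = 0.75 × 0.6 × 70 × 0.2651 × 26 = 217.1 kips.
Base metal (shear rupture): φR_n = 0.75 × 0.6 × 58 × 0.4375 × 26 = 296.9 kips.
Governing: weld metal.

φR_n ≈ 217 kips (weld metal governs)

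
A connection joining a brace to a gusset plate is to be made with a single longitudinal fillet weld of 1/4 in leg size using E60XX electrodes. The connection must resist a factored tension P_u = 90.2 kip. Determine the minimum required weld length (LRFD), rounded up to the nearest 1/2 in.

L = 19 in

E60XX → F_EXX = 60 ksi.
Throat t_e = 0.707 × 0.25 = 0.1767 in.
φr_n = 0.75 × 0.6 × 60 × 0.1767 = 4.772 kip/in.
L_req = P_u / φr_n = 90.2 / 4.772 = 18.9 in total.
Round up → use L = 19 in.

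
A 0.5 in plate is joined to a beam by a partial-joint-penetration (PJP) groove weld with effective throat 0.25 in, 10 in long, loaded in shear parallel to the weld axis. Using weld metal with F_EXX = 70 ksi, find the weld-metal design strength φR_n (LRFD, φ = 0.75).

φR_n ≈ 78.8 kip

Effective throat (given) t_e = 0.25 in.
A_we = 0.25 × 10 = 2.5 in².
F_nw = 0.6 F_EXX = 42 ksi.
φR_n = 0.75 × 42 × 2.5 = 78.75 kip.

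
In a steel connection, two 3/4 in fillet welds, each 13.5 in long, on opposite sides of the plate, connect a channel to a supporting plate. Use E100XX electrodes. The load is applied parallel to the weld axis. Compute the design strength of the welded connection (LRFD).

φR_n ≈ 644 kip

E100XX → F_EXX = 100 ksi.
Effective throat t_e = 0.707 × 0.75 = 0.5302 in.
Total length L = 27 in; A_we = 0.5302 × 27 = 14.32 in².
F_nw = 0.6 F_EXX = 0.6 × 100 = 60 ksi.
φR_n = 0.75 × 60 × 14.32 = 644.3 kip.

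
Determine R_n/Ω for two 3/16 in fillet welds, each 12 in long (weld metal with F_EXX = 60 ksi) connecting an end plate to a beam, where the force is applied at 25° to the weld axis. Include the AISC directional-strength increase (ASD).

R_n/Ω ≈ 65.1 kip

t_e = 0.707 × 0.1875 = 0.1326 in; A_we = 0.1326 × 24 = 3.181 in².
Directional factor: 1.0 + 0.5 sin^1.5(25°) = 1.137.
F_nw = 0.6 × 60 × 1.137 = 40.95 ksi.
R_n/Ω = (40.95 × 3.181) / 2.0 = 65.13 kip.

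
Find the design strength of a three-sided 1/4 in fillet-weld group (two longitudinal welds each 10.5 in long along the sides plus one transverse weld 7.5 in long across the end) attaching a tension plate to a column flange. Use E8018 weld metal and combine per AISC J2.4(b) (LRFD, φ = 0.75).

E80XX → F_EXX = 80 ksi.
t_e = 0.707 × 0.25 = 0.1767 in.
R_nwl = 0.6 × 80 × 0.1767 × 21 = 178.2 kips (longitudinal, 2 welds).
R_nwt = 0.6 × 80 × 0.1767 × 7.5 = 63.63 kips (transverse, base value).
(i) R_nwl + R_nwt = 241.8 kips; (ii) 0.85 R_nwl + 1.5 R_nwt = 246.9 kips.
R_n = max = 246.9 kips [governs: (ii)]; φR_n = 185.2 kips.

φR_n ≈ 185 kips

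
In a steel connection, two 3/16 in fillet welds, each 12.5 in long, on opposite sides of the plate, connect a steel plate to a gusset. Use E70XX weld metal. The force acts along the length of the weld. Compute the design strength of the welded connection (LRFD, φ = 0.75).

E70XX → F_EXX = 70 ksi.
Effective throat t_e = 0.707 × 0.1875 = 0.1326 in.
Total length L = 25 in; A_we = 0.1326 × 25 = 3.314 in².
F_nw = 0.6 F_EXX = 0.6 × 70 = 42 ksi.
φR_n = 0.75 × 42 × 3.314 = 104.4 kip.

φR_n ≈ 104 kip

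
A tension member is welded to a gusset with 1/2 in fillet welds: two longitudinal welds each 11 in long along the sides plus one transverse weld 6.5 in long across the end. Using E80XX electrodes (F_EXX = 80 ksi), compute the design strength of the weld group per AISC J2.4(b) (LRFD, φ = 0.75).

t_e = 0.707 × 0.5 = 0.3535 in.
R_nwl = 0.6 × 80 × 0.3535 × 22 = 373.3 kips (longitudinal, 2 welds).
R_nwt = 0.6 × 80 × 0.3535 × 6.5 = 110.3 kips (transverse, base value).
(i) R_nwl + R_nwt = 483.6 kips; (ii) 0.85 R_nwl + 1.5 R_nwt = 482.7 kips.
R_n = max = 483.6 kips [governs: (i)]; φR_n = 362.7 kips.

φR_n ≈ 363 kips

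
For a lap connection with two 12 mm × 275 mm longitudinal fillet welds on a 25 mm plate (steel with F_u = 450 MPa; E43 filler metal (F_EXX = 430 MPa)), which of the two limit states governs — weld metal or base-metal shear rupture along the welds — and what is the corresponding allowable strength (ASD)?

t_e = 0.707 × 12 = 8.484 mm; L = 550 mm.
Weld metal: R_n/Ω = (1/2.0) × 0.6 × 430 × 8.484 × 550 × 10⁻³ = 601.9 kN.
Base metal (shear rupture): R_n/Ω = (1/2.0) × 0.6 × 450 × 25 × 550 × 10⁻³ = 1856 kN.
Governing: weld metal.

R_n/Ω ≈ 602 kN (weld metal governs)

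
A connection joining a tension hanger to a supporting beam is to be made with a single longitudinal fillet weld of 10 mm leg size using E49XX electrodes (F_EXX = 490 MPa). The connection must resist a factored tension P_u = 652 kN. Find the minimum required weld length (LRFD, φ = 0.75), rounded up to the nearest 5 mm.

Throat t_e = 0.707 × 10 = 7.07 mm.
φr_n = 0.75 × 0.6 × 490 × 7.07 × 10⁻³ = 1.559 kN/mm.
L_req = P_u / φr_n = 652 / 1.559 = 418.2 mm total.
Round up → use L = 420 mm.

L = 420 mm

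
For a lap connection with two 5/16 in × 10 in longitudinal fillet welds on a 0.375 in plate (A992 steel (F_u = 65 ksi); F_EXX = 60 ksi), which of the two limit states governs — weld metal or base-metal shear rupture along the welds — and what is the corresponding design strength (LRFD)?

t_e = 0.707 × 0.3125 = 0.2209 in; L = 20 in.
Weld metal: φR_n = 0.75 × 0.6 × 60 × 0.2209 × 20 = 119.3 kips.
Base metal (shear rupture): φR_n = 0.75 × 0.6 × 65 × 0.375 × 20 = 219.4 kips.
Governing: weld metal.

φR_n ≈ 119 kips (weld metal governs)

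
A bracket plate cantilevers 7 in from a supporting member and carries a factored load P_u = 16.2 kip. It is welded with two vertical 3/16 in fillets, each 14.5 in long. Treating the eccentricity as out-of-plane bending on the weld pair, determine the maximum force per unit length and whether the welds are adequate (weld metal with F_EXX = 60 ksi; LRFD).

f_max ≈ 1.71 kip/in; adequate

L_w = 2 × 14.5 = 29 in; section modulus (unit throat) S = 2 × L²/6 = 70.08 in².
Direct shear f_v = P/L_w = 16.2/29 = 0.5586 kip/in.
Moment M = P × e = 16.2 × 7 = 113.4 kip·in; bending f_b = M/S = 1.618 kip/in.
f_max = √(f_v² + f_b²) = √(0.5586² + 1.618²) = 1.712 kip/in.
φr_n = 0.75 × 0.6 × 60 × (0.707 × 0.1875) = 3.579 kip/in → adequate.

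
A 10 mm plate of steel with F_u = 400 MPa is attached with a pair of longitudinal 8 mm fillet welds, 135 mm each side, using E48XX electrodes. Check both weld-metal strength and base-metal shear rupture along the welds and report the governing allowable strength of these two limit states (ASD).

E48XX → F_EXX = 480 MPa.
t_e = 0.707 × 8 = 5.656 mm; L = 270 mm.
Weld metal: R_n/Ω = (1/2.0) × 0.6 × 480 × 5.656 × 270 × 10⁻³ = 219.9 kN.
Base metal (shear rupture): R_n/Ω = (1/2.0) × 0.6 × 400 × 10 × 270 × 10⁻³ = 324 kN.
Governing: weld metal.

R_n/Ω ≈ 220 kN (weld metal governs)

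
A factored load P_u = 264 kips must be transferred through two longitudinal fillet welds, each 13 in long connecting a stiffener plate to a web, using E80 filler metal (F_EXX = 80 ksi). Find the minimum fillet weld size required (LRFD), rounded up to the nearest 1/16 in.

Total weld length L = 26 in.
Required throat t_e = P_u / (φ × 0.6 F_EXX × L) = 264 / (0.75 × 0.6 × 80 × 26) = 0.2821 in.
Required leg w = t_e / 0.707 = 0.3989 in → use 7/16 in.

w = 7/16 in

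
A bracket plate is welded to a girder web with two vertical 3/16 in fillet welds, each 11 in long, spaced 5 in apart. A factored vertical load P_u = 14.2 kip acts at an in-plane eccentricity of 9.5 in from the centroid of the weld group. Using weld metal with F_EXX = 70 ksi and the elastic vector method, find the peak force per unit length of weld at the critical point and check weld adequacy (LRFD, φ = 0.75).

f_max ≈ 2.6 kip/in; adequate

Total weld length L_w = 22 in. Treat welds as unit-width lines.
Polar moment about centroid: J = 2[d³/12 + d(b/2)²] = 2[11³/12 + 11×2.5²] = 359.3 in³.
Direct shear f_v = P/L_w = 14.2 / 22 = 0.6455 kip/in (vertical).
Torsion M = P·e = 14.2 × 9.5 = 134.9 kip·in.
Critical point at (x, y) = (2.5, 5.5) from centroid. f_tx = M·y/J = 2.065 kip/in; f_ty = M·x/J = 0.9385 kip/in.
Resultant f_max = √[f_tx² + (f_v + f_ty)²] = √[2.065² + (0.6455 + 0.9385)²] = 2.602 kip/in.
Capacity per unit length: φr_n = 0.75 × 0.6 × 70 × (0.707 × 0.1875) = 4.176 kip/in.
2.602 ≤ 4.176 → adequate.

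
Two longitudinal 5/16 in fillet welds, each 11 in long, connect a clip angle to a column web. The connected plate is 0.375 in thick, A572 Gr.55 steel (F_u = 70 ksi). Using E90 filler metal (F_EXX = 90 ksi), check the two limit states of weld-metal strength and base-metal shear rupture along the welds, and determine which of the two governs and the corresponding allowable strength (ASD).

R_n/Ω ≈ 131 kips (weld metal governs)

t_e = 0.707 × 0.3125 = 0.2209 in; L = 22 in.
Weld metal: R_n/Ω = (1/2.0) × 0.6 × 90 × 0.2209 × 22 = 131.2 kips.
Base metal (shear rupture): R_n/Ω = (1/2.0) × 0.6 × 70 × 0.375 × 22 = 173.2 kips.
Governing: weld metal.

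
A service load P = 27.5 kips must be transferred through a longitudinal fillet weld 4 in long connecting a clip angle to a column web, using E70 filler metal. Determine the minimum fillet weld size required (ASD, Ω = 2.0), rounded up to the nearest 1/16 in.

E70XX → F_EXX = 70 ksi.
Total weld length L = 4 in.
Required throat t_e = P × Ω / (0.6 F_EXX × L) = 27.5 × 2.0 / (0.6 × 70 × 4) = 0.3274 in.
Required leg w = t_e / 0.707 = 0.4631 in → use 1/2 in.

w = 1/2 in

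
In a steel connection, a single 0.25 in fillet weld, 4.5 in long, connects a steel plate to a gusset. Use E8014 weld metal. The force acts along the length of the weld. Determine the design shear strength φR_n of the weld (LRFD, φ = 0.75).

E80XX → F_EXX = 80 ksi.
Effective throat t_e = 0.707 × 0.25 = 0.1767 in.
Total length L = 4.5 in; A_we = 0.1767 × 4.5 = 0.7954 in².
F_nw = 0.6 F_EXX = 0.6 × 80 = 48 ksi.
φR_n = 0.75 × 48 × 0.7954 = 28.63 kips.

φR_n ≈ 28.6 kips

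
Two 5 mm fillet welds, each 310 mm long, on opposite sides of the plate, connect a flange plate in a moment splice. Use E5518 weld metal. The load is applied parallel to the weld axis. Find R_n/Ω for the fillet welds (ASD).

E55XX → F_EXX = 550 MPa.
Effective throat t_e = 0.707 × 5 = 3.535 mm.
Total length L = 620 mm; A_we = 3.535 × 620 = 2192 mm².
F_nw = 0.6 F_EXX = 0.6 × 550 = 330 MPa.
R_n = 330 × 2192 × 10⁻³ = 723.3 kN; R_n/Ω = 723.3/2.0 = 361.6 kN.

R_n/Ω ≈ 362 kN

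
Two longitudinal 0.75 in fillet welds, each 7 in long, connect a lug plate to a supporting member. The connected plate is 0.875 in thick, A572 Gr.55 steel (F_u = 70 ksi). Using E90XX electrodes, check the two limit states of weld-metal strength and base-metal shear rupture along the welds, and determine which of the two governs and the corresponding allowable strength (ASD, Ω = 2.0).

R_n/Ω ≈ 200 kip (weld metal governs)

E90XX → F_EXX = 90 ksi.
t_e = 0.707 × 0.75 = 0.5302 in; L = 14 in.
Weld metal: R_n/Ω = (1/2.0) × 0.6 × 90 × 0.5302 × 14 = 200.4 kip.
Base metal (shear rupture): R_n/Ω = (1/2.0) × 0.6 × 70 × 0.875 × 14 = 257.2 kip.
Governing: weld metal.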